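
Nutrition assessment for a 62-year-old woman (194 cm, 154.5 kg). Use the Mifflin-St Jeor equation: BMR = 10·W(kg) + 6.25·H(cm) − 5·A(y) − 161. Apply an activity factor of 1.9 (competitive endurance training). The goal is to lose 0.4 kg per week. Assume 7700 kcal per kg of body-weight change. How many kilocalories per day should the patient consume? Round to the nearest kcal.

3904 kilocalories per day

Mifflin-St Jeor (female): BMR = 10(154.5) + 6.25(194) − 5(62) − 161 = 1545 + 1212.5 − 310 − 161 = 2286.5 kcal/day.
TEE = 2286.5 × 1.9 = 4344.35 kcal/day.
Required daily deficit = 0.4 × 7700 ÷ 7 = 440 kcal/day.
Target intake = 4344.35 − 440 = 3904.35 kcal/day.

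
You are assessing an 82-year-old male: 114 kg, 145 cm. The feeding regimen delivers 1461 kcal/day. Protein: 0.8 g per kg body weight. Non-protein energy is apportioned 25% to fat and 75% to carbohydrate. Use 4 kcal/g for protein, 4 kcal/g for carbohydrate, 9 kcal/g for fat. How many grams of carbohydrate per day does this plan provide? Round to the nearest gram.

Protein = 0.8 × 114 = 91.2 g → 91.2 × 4 = 364.8 kcal.
Non-protein calories = 1461 − 364.8 = 1096.2 kcal.
Fat: 25% × 1096.2 = 274.05 kcal; carbohydrate: 822.15 kcal.
Carbohydrate: 822.15 kcal ÷ 4 kcal/g = 205.5375 g.

206 g/day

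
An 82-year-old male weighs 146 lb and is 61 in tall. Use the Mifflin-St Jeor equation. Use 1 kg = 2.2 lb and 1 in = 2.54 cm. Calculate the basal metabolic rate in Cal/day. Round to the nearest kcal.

1227 Cal/day

Convert to metric: weight = 146 ÷ 2.2 = 66.3636 kg; height = 61 × 2.54 = 154.94 cm.
Mifflin-St Jeor (male): BMR = 10(66.3636) + 6.25(154.94) − 5(82) + 5 = 663.6364 + 968.375 − 410 + 5 = 1227.0114 kcal/day.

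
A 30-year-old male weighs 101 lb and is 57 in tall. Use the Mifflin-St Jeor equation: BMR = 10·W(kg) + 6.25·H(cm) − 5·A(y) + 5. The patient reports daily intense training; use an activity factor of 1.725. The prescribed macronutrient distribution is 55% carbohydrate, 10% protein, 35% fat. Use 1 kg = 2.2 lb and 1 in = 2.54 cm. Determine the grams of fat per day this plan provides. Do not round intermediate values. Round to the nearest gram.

Convert to metric: weight = 101 ÷ 2.2 = 45.9091 kg; height = 57 × 2.54 = 144.78 cm.
Mifflin-St Jeor (male): BMR = 10(45.9091) + 6.25(144.78) − 5(30) + 5 = 459.0909 + 904.875 − 150 + 5 = 1218.9659 kcal/day.
TEE = 1218.9659 × 1.725 = 2102.7162 kcal/day.
Fat energy = 35% × 2102.7162 = 735.9507 kcal.
Fat = 735.9507 ÷ 9 kcal/g = 81.7723 g.

82 g/day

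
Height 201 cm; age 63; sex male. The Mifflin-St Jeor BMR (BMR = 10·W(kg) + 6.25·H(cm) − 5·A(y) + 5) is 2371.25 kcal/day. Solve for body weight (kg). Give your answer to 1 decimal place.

142.5 kg

2371.25 = 10·W + 6.25(201) − 5(63) + 5
10·W = 2371.25 − 946.25 = 1425, so W = 142.5 kg.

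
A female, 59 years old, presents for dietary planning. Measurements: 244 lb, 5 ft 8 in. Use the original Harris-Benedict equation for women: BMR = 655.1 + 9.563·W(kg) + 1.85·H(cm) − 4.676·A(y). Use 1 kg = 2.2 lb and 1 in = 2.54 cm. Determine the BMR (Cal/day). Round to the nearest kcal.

1759 Cal/day

Convert to metric: weight = 244 ÷ 2.2 = 110.9091 kg; height = (5×12 + 8) × 2.54 = 68 × 2.54 = 172.72 cm.
Harris-Benedict: BMR = 655.1 + 9.563(110.9091) + 1.85(172.72) − 4.676(59) = 1759.3716 kcal/day.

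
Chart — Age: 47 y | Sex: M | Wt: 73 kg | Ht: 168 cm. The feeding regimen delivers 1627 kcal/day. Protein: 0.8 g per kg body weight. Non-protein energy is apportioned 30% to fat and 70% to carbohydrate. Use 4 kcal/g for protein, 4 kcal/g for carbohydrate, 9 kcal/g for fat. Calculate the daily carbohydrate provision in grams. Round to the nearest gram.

244 g/day

Protein = 0.8 × 73 = 58.4 g → 58.4 × 4 = 233.6 kcal.
Non-protein calories = 1627 − 233.6 = 1393.4 kcal.
Fat: 30% × 1393.4 = 418.02 kcal; carbohydrate: 975.38 kcal.
Carbohydrate: 975.38 kcal ÷ 4 kcal/g = 243.845 g.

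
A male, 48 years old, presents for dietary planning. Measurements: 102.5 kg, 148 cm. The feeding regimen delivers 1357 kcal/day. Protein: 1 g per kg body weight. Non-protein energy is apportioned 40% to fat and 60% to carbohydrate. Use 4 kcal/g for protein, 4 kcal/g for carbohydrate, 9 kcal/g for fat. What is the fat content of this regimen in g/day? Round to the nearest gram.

Protein = 1 × 102.5 = 102.5 g → 102.5 × 4 = 410 kcal.
Non-protein calories = 1357 − 410 = 947 kcal.
Fat: 40% × 947 = 378.8 kcal; carbohydrate: 568.2 kcal.
Fat: 378.8 kcal ÷ 9 kcal/g = 42.0889 g.

42 g/day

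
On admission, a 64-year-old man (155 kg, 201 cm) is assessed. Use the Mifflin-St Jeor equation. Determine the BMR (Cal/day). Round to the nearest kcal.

2491 Cal/day

Mifflin-St Jeor (male): BMR = 10(155) + 6.25(201) − 5(64) + 5 = 1550 + 1256.25 − 320 + 5 = 2491.25 kcal/day.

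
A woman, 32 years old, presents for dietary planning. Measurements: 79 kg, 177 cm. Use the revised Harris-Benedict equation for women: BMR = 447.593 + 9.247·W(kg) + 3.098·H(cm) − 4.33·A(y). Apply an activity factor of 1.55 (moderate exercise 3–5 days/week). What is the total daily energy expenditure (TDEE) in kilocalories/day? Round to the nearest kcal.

2461 kilocalories/day

Harris-Benedict: BMR = 447.593 + 9.247(79) + 3.098(177) − 4.33(32) = 1587.892 kcal/day.
TEE = BMR × activity factor = 1587.892 × 1.55 = 2461.2326 kcal/day.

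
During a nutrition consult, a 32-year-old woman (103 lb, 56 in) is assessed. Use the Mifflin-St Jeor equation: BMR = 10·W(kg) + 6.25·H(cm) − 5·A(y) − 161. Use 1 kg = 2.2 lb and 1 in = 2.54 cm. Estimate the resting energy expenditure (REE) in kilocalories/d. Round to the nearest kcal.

Convert to metric: weight = 103 ÷ 2.2 = 46.8182 kg; height = 56 × 2.54 = 142.24 cm.
Mifflin-St Jeor (female): BMR = 10(46.8182) + 6.25(142.24) − 5(32) − 161 = 468.1818 + 889 − 160 − 161 = 1036.1818 kcal/day.

1036 kilocalories/d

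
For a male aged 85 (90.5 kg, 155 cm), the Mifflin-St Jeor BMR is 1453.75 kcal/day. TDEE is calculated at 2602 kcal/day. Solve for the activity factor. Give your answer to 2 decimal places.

1.79

Activity factor = TEE ÷ BMR = 2602 ÷ 1453.75 = 1.79.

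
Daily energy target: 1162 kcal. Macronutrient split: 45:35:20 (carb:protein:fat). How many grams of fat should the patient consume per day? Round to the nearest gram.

Fat energy = 20% × 1162 = 232.4 kcal.
At 9 kcal/g: 232.4 ÷ 9 = 25.8222 g.

26 g/day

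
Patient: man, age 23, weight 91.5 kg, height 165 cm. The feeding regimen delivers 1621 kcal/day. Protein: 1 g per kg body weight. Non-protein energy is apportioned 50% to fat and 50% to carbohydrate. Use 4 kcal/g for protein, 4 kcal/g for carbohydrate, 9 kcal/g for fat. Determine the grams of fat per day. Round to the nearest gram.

Protein = 1 × 91.5 = 91.5 g → 91.5 × 4 = 366 kcal.
Non-protein calories = 1621 − 366 = 1255 kcal.
Fat: 50% × 1255 = 627.5 kcal; carbohydrate: 627.5 kcal.
Fat: 627.5 kcal ÷ 9 kcal/g = 69.7222 g.

70 g/day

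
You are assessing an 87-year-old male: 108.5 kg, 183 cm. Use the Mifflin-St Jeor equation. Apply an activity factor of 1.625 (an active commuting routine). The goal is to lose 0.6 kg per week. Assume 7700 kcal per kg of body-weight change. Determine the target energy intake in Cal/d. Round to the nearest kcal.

Mifflin-St Jeor (male): BMR = 10(108.5) + 6.25(183) − 5(87) + 5 = 1085 + 1143.75 − 435 + 5 = 1798.75 kcal/day.
TEE = 1798.75 × 1.625 = 2922.9688 kcal/day.
Required daily deficit = 0.6 × 7700 ÷ 7 = 660 kcal/day.
Target intake = 2922.9688 − 660 = 2262.9688 kcal/day.

2263 Cal/d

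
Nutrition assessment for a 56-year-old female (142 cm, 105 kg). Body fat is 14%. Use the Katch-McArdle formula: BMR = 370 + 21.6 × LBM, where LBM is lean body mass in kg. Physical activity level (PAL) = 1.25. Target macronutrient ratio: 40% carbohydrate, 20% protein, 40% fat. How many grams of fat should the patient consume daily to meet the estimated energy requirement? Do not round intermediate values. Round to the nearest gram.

LBM = 105 × (1 − 0.14) = 90.3 kg. Katch-McArdle: BMR = 370 + 21.6 × 90.3 = 2320.48 kcal/day.
TEE = 2320.48 × 1.25 = 2900.6 kcal/day.
Fat energy = 40% × 2900.6 = 1160.24 kcal.
Fat = 1160.24 ÷ 9 kcal/g = 128.9156 g.

129 g/day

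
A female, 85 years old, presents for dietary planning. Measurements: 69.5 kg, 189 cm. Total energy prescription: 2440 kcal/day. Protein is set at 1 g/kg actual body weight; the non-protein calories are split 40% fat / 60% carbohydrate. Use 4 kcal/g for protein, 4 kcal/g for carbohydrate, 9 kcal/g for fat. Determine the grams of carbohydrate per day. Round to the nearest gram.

324 g/day

Protein = 1 × 69.5 = 69.5 g → 69.5 × 4 = 278 kcal.
Non-protein calories = 2440 − 278 = 2162 kcal.
Fat: 40% × 2162 = 864.8 kcal; carbohydrate: 1297.2 kcal.
Carbohydrate: 1297.2 kcal ÷ 4 kcal/g = 324.3 g.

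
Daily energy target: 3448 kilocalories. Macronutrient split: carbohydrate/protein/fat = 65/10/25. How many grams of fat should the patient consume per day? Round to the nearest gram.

96 g/day

Fat energy = 25% × 3448 = 862 kcal.
At 9 kcal/g: 862 ÷ 9 = 95.7778 g.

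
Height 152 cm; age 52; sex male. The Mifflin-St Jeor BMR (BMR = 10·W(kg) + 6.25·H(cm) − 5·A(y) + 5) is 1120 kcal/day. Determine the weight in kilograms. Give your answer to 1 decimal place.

42.5 kg

1120 = 10·W + 6.25(152) − 5(52) + 5
10·W = 1120 − 695 = 425, so W = 42.5 kg.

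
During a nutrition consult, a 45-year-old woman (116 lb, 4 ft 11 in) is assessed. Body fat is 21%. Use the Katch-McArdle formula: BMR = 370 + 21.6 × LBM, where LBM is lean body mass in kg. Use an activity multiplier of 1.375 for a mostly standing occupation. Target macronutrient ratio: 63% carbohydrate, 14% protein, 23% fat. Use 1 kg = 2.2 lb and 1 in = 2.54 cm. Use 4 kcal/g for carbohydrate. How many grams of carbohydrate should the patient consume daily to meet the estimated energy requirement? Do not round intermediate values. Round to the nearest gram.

275 g/day

Convert to metric: weight = 116 ÷ 2.2 = 52.7273 kg; height = (4×12 + 11) × 2.54 = 59 × 2.54 = 149.86 cm.
LBM = 52.7273 × (1 − 0.21) = 41.6545 kg. Katch-McArdle: BMR = 370 + 21.6 × 41.6545 = 1269.7382 kcal/day.
TEE = 1269.7382 × 1.375 = 1745.89 kcal/day.
Carbohydrate energy = 63% × 1745.89 = 1099.9107 kcal.
Carbohydrate = 1099.9107 ÷ 4 kcal/g = 274.9777 g.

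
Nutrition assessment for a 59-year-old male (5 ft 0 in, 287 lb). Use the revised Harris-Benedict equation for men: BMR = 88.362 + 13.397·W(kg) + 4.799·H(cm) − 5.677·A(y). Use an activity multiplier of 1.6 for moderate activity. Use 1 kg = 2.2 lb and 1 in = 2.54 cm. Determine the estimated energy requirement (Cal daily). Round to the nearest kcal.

3572 Cal daily

Convert to metric: weight = 287 ÷ 2.2 = 130.4545 kg; height = (5×12 + 0) × 2.54 = 60 × 2.54 = 152.4 cm.
Harris-Benedict: BMR = 88.362 + 13.397(130.4545) + 4.799(152.4) − 5.677(59) = 2232.4861 kcal/day.
TEE = BMR × activity factor = 2232.4861 × 1.6 = 3571.9778 kcal/day.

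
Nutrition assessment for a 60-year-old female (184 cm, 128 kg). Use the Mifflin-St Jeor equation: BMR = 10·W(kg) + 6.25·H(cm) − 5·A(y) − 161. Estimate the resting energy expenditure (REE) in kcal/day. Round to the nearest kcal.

1969 kcal/day

Mifflin-St Jeor (female): BMR = 10(128) + 6.25(184) − 5(60) − 161 = 1280 + 1150 − 300 − 161 = 1969 kcal/day.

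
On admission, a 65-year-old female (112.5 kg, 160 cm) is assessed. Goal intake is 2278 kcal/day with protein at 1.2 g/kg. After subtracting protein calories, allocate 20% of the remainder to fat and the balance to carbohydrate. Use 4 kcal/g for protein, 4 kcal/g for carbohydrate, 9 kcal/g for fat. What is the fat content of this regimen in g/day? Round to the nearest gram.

39 g/day

Protein = 1.2 × 112.5 = 135 g → 135 × 4 = 540 kcal.
Non-protein calories = 2278 − 540 = 1738 kcal.
Fat: 20% × 1738 = 347.6 kcal; carbohydrate: 1390.4 kcal.
Fat: 347.6 kcal ÷ 9 kcal/g = 38.6222 g.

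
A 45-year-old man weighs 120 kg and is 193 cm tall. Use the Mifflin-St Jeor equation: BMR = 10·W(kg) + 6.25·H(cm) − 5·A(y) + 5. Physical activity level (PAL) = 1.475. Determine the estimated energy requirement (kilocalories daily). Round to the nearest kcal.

Mifflin-St Jeor (male): BMR = 10(120) + 6.25(193) − 5(45) + 5 = 1200 + 1206.25 − 225 + 5 = 2186.25 kcal/day.
TEE = BMR × activity factor = 2186.25 × 1.475 = 3224.7188 kcal/day.

3225 kilocalories daily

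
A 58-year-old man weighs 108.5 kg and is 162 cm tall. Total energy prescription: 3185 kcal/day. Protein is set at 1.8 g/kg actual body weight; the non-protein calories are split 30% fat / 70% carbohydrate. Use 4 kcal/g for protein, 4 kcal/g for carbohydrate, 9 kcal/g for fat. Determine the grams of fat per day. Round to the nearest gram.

80 g/day

Protein = 1.8 × 108.5 = 195.3 g → 195.3 × 4 = 781.2 kcal.
Non-protein calories = 3185 − 781.2 = 2403.8 kcal.
Fat: 30% × 2403.8 = 721.14 kcal; carbohydrate: 1682.66 kcal.
Fat: 721.14 kcal ÷ 9 kcal/g = 80.1267 g.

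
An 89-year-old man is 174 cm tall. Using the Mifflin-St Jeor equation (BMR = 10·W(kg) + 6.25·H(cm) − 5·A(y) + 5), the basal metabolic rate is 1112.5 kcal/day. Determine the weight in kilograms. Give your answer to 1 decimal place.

1112.5 = 10·W + 6.25(174) − 5(89) + 5
10·W = 1112.5 − 647.5 = 465, so W = 46.5 kg.

46.5 kg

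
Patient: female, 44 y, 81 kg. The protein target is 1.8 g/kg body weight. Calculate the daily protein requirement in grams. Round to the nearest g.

146 g/day

Protein = 1.8 g/kg × 81 kg = 145.8 g/day.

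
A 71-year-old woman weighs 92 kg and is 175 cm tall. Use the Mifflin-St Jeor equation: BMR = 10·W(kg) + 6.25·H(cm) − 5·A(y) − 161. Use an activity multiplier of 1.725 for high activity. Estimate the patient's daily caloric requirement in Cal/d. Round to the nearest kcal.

Mifflin-St Jeor (female): BMR = 10(92) + 6.25(175) − 5(71) − 161 = 920 + 1093.75 − 355 − 161 = 1497.75 kcal/day.
TEE = BMR × activity factor = 1497.75 × 1.725 = 2583.6188 kcal/day.

2584 Cal/d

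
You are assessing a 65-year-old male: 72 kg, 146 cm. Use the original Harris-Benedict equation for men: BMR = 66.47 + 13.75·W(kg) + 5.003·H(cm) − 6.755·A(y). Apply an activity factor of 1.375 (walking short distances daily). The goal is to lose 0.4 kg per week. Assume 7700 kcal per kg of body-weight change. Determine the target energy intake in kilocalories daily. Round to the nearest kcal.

1413 kilocalories daily

Harris-Benedict: BMR = 66.47 + 13.75(72) + 5.003(146) − 6.755(65) = 1347.833 kcal/day.
TEE = 1347.833 × 1.375 = 1853.2704 kcal/day.
Required daily deficit = 0.4 × 7700 ÷ 7 = 440 kcal/day.
Target intake = 1853.2704 − 440 = 1413.2704 kcal/day.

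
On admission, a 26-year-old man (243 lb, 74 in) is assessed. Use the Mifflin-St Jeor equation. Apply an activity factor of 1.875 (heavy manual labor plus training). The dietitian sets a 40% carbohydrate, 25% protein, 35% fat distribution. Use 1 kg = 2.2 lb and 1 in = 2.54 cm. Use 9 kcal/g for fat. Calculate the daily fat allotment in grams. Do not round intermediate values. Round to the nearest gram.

Convert to metric: weight = 243 ÷ 2.2 = 110.4545 kg; height = 74 × 2.54 = 187.96 cm.
Mifflin-St Jeor (male): BMR = 10(110.4545) + 6.25(187.96) − 5(26) + 5 = 1104.5455 + 1174.75 − 130 + 5 = 2154.2955 kcal/day.
TEE = 2154.2955 × 1.875 = 4039.304 kcal/day.
Fat energy = 35% × 4039.304 = 1413.7564 kcal.
Fat = 1413.7564 ÷ 9 kcal/g = 157.084 g.

157 g/day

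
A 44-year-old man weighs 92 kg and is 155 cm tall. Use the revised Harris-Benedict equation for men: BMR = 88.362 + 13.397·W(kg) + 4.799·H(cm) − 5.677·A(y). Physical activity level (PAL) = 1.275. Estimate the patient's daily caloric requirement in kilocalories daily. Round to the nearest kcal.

Harris-Benedict: BMR = 88.362 + 13.397(92) + 4.799(155) − 5.677(44) = 1814.943 kcal/day.
TEE = BMR × activity factor = 1814.943 × 1.275 = 2314.0523 kcal/day.

2314 kilocalories daily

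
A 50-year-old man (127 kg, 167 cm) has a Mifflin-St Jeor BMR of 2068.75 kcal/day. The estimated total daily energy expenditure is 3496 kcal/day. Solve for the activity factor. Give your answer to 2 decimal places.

1.69

Activity factor = TEE ÷ BMR = 3496 ÷ 2068.75 = 1.69.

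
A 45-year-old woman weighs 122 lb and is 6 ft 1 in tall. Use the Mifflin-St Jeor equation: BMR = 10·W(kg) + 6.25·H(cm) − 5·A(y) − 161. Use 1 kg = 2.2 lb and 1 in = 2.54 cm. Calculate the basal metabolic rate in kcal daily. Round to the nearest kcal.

1327 kcal daily

Convert to metric: weight = 122 ÷ 2.2 = 55.4545 kg; height = (6×12 + 1) × 2.54 = 73 × 2.54 = 185.42 cm.
Mifflin-St Jeor (female): BMR = 10(55.4545) + 6.25(185.42) − 5(45) − 161 = 554.5455 + 1158.875 − 225 − 161 = 1327.4205 kcal/day.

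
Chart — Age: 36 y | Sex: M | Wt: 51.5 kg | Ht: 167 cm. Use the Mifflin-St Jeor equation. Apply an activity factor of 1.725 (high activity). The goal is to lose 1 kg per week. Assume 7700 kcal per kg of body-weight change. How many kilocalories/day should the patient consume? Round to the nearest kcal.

1287 kilocalories/day

Mifflin-St Jeor (male): BMR = 10(51.5) + 6.25(167) − 5(36) + 5 = 515 + 1043.75 − 180 + 5 = 1383.75 kcal/day.
TEE = 1383.75 × 1.725 = 2386.9688 kcal/day.
Required daily deficit = 1 × 7700 ÷ 7 = 1100 kcal/day.
Target intake = 2386.9688 − 1100 = 1286.9688 kcal/day.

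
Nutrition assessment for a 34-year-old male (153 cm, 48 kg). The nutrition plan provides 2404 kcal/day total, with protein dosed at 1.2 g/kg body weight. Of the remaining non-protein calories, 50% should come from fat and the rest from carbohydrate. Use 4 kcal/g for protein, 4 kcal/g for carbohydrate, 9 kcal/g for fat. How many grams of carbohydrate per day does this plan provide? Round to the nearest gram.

272 g/day

Protein = 1.2 × 48 = 57.6 g → 57.6 × 4 = 230.4 kcal.
Non-protein calories = 2404 − 230.4 = 2173.6 kcal.
Fat: 50% × 2173.6 = 1086.8 kcal; carbohydrate: 1086.8 kcal.
Carbohydrate: 1086.8 kcal ÷ 4 kcal/g = 271.7 g.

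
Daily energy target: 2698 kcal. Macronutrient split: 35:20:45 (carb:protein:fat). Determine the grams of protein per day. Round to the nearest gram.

Protein energy = 20% × 2698 = 539.6 kcal.
At 4 kcal/g: 539.6 ÷ 4 = 134.9 g.

135 g/day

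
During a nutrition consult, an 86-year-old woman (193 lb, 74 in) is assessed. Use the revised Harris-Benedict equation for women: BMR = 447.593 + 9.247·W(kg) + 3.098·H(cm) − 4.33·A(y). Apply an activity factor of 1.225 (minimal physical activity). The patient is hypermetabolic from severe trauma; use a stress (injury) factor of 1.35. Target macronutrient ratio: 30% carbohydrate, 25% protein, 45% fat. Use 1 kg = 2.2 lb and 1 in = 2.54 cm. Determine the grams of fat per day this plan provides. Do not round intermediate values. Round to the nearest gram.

121 g/day

Convert to metric: weight = 193 ÷ 2.2 = 87.7273 kg; height = 74 × 2.54 = 187.96 cm.
Harris-Benedict: BMR = 447.593 + 9.247(87.7273) + 3.098(187.96) − 4.33(86) = 1468.7272 kcal/day.
TEE = 1468.7272 × 1.225 = 1799.1908 kcal/day.
With stress factor 1.35: 1799.1908 × 1.35 = 2428.9076 kcal/day.
Fat energy = 45% × 2428.9076 = 1093.0084 kcal.
Fat = 1093.0084 ÷ 9 kcal/g = 121.4454 g.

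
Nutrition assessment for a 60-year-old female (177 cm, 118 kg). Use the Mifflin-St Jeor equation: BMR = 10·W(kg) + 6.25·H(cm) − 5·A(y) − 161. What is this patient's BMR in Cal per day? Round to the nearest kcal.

Mifflin-St Jeor (female): BMR = 10(118) + 6.25(177) − 5(60) − 161 = 1180 + 1106.25 − 300 − 161 = 1825.25 kcal/day.

1825 Cal per day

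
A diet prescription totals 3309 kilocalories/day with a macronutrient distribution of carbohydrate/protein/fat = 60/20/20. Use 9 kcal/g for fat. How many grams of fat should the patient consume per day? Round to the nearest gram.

Fat energy = 20% × 3309 = 661.8 kcal.
At 9 kcal/g: 661.8 ÷ 9 = 73.5333 g.

74 g/day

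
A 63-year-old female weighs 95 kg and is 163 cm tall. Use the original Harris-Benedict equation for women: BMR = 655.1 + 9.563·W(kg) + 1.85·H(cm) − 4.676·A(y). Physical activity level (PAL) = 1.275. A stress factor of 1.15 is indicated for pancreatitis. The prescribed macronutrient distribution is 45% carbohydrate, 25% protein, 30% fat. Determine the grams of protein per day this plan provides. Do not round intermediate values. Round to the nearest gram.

144 g/day

Harris-Benedict: BMR = 655.1 + 9.563(95) + 1.85(163) − 4.676(63) = 1570.547 kcal/day.
TEE = 1570.547 × 1.275 = 2002.4474 kcal/day.
With stress factor 1.15: 2002.4474 × 1.15 = 2302.8145 kcal/day.
Protein energy = 25% × 2302.8145 = 575.7036 kcal.
Protein = 575.7036 ÷ 4 kcal/g = 143.9259 g.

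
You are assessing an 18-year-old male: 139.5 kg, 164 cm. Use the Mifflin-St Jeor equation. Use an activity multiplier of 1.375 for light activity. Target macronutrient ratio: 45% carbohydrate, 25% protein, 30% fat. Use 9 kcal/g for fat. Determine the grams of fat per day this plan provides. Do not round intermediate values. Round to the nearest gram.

107 g/day

Mifflin-St Jeor (male): BMR = 10(139.5) + 6.25(164) − 5(18) + 5 = 1395 + 1025 − 90 + 5 = 2335 kcal/day.
TEE = 2335 × 1.375 = 3210.625 kcal/day.
Fat energy = 30% × 3210.625 = 963.1875 kcal.
Fat = 963.1875 ÷ 9 kcal/g = 107.0208 g.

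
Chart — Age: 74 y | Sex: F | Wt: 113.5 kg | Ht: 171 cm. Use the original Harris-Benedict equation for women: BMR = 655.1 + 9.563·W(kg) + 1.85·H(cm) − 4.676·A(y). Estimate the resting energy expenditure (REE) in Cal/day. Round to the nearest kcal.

1711 Cal/day

Harris-Benedict: BMR = 655.1 + 9.563(113.5) + 1.85(171) − 4.676(74) = 1710.8265 kcal/day.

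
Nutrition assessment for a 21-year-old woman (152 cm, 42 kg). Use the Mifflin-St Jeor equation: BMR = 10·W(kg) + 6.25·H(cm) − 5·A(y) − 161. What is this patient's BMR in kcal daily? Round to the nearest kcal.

Mifflin-St Jeor (female): BMR = 10(42) + 6.25(152) − 5(21) − 161 = 420 + 950 − 105 − 161 = 1104 kcal/day.

1104 kcal daily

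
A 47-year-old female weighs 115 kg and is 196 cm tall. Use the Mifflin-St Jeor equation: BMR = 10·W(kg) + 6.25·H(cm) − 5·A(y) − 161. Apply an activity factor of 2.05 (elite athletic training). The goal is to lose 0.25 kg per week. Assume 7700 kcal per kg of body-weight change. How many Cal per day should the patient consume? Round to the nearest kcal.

3782 Cal per day

Mifflin-St Jeor (female): BMR = 10(115) + 6.25(196) − 5(47) − 161 = 1150 + 1225 − 235 − 161 = 1979 kcal/day.
TEE = 1979 × 2.05 = 4056.95 kcal/day.
Required daily deficit = 0.25 × 7700 ÷ 7 = 275 kcal/day.
Target intake = 4056.95 − 275 = 3781.95 kcal/day.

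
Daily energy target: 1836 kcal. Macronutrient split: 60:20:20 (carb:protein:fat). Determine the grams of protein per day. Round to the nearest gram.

92 g/day

Protein energy = 20% × 1836 = 367.2 kcal.
At 4 kcal/g: 367.2 ÷ 4 = 91.8 g.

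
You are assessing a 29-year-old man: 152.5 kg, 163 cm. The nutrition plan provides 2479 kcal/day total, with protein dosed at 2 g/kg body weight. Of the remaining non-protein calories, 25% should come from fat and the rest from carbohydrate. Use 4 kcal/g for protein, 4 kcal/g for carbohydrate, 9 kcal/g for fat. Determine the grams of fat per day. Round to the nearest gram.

Protein = 2 × 152.5 = 305 g → 305 × 4 = 1220 kcal.
Non-protein calories = 2479 − 1220 = 1259 kcal.
Fat: 25% × 1259 = 314.75 kcal; carbohydrate: 944.25 kcal.
Fat: 314.75 kcal ÷ 9 kcal/g = 34.9722 g.

35 g/day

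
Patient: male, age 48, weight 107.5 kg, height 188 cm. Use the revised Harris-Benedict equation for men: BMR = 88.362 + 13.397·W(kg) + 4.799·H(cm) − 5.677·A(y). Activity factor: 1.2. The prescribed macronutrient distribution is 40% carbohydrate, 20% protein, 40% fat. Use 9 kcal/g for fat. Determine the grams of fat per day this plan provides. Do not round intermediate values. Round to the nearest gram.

Harris-Benedict: BMR = 88.362 + 13.397(107.5) + 4.799(188) − 5.677(48) = 2158.2555 kcal/day.
TEE = 2158.2555 × 1.2 = 2589.9066 kcal/day.
Fat energy = 40% × 2589.9066 = 1035.9626 kcal.
Fat = 1035.9626 ÷ 9 kcal/g = 115.107 g.

115 g/day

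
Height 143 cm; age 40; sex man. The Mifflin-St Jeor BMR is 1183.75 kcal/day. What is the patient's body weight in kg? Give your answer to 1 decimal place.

1183.75 = 10·W + 6.25(143) − 5(40) + 5
10·W = 1183.75 − 698.75 = 485, so W = 48.5 kg.

48.5 kg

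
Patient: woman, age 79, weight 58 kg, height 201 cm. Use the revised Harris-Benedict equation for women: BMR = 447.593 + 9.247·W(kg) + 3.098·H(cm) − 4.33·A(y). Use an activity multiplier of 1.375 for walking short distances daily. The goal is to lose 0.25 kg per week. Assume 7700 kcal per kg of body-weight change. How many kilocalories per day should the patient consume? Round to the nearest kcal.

1464 kilocalories per day

Harris-Benedict: BMR = 447.593 + 9.247(58) + 3.098(201) − 4.33(79) = 1264.547 kcal/day.
TEE = 1264.547 × 1.375 = 1738.7521 kcal/day.
Required daily deficit = 0.25 × 7700 ÷ 7 = 275 kcal/day.
Target intake = 1738.7521 − 275 = 1463.7521 kcal/day.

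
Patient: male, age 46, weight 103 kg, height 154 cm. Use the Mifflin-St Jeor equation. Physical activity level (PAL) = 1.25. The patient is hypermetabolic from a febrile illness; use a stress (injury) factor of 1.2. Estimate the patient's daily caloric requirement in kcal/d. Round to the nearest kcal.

2651 kcal/d

Mifflin-St Jeor (male): BMR = 10(103) + 6.25(154) − 5(46) + 5 = 1030 + 962.5 − 230 + 5 = 1767.5 kcal/day.
TEE = BMR × activity factor = 1767.5 × 1.25 = 2209.375 kcal/day.
Apply stress factor: 2209.375 × 1.2 = 2651.25 kcal/day.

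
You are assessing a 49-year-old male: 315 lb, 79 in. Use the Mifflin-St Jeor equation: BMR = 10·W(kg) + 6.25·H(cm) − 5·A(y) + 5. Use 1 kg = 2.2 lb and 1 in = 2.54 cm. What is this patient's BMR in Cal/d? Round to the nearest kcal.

2446 Cal/d

Convert to metric: weight = 315 ÷ 2.2 = 143.1818 kg; height = 79 × 2.54 = 200.66 cm.
Mifflin-St Jeor (male): BMR = 10(143.1818) + 6.25(200.66) − 5(49) + 5 = 1431.8182 + 1254.125 − 245 + 5 = 2445.9432 kcal/day.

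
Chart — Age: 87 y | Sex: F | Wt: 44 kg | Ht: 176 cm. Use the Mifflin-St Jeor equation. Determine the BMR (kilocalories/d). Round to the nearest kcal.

Mifflin-St Jeor (female): BMR = 10(44) + 6.25(176) − 5(87) − 161 = 440 + 1100 − 435 − 161 = 944 kcal/day.

944 kilocalories/d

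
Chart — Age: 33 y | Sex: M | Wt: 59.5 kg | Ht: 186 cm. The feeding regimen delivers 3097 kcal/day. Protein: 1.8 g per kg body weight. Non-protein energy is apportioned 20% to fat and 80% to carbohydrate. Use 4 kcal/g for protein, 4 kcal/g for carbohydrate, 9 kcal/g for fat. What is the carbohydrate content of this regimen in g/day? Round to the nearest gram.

Protein = 1.8 × 59.5 = 107.1 g → 107.1 × 4 = 428.4 kcal.
Non-protein calories = 3097 − 428.4 = 2668.6 kcal.
Fat: 20% × 2668.6 = 533.72 kcal; carbohydrate: 2134.88 kcal.
Carbohydrate: 2134.88 kcal ÷ 4 kcal/g = 533.72 g.

534 g/day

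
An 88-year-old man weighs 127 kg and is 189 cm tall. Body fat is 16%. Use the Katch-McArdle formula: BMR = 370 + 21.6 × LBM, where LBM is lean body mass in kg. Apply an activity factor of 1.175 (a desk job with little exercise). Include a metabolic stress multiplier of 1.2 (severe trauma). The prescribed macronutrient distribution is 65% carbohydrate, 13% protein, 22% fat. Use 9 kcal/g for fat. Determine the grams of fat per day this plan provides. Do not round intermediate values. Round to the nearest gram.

LBM = 127 × (1 − 0.16) = 106.68 kg. Katch-McArdle: BMR = 370 + 21.6 × 106.68 = 2674.288 kcal/day.
TEE = 2674.288 × 1.175 = 3142.2884 kcal/day.
With stress factor 1.2: 3142.2884 × 1.2 = 3770.7461 kcal/day.
Fat energy = 22% × 3770.7461 = 829.5641 kcal.
Fat = 829.5641 ÷ 9 kcal/g = 92.1738 g.

92 g/day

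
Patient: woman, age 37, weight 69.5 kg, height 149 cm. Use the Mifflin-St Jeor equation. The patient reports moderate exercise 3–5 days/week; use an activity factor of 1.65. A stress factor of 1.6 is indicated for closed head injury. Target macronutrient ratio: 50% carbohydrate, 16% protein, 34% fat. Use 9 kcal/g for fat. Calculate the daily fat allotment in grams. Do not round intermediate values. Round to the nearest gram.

Mifflin-St Jeor (female): BMR = 10(69.5) + 6.25(149) − 5(37) − 161 = 695 + 931.25 − 185 − 161 = 1280.25 kcal/day.
TEE = 1280.25 × 1.65 = 2112.4125 kcal/day.
With stress factor 1.6: 2112.4125 × 1.6 = 3379.86 kcal/day.
Fat energy = 34% × 3379.86 = 1149.1524 kcal.
Fat = 1149.1524 ÷ 9 kcal/g = 127.6836 g.

128 g/day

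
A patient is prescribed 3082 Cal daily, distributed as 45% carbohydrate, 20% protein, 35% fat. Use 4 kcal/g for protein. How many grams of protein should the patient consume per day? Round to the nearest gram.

Protein energy = 20% × 3082 = 616.4 kcal.
At 4 kcal/g: 616.4 ÷ 4 = 154.1 g.

154 g/day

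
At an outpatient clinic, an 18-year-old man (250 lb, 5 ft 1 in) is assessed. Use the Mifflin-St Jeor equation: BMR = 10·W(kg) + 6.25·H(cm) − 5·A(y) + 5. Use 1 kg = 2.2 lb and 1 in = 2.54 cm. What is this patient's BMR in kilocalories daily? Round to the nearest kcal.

2020 kilocalories daily

Convert to metric: weight = 250 ÷ 2.2 = 113.6364 kg; height = (5×12 + 1) × 2.54 = 61 × 2.54 = 154.94 cm.
Mifflin-St Jeor (male): BMR = 10(113.6364) + 6.25(154.94) − 5(18) + 5 = 1136.3636 + 968.375 − 90 + 5 = 2019.7386 kcal/day.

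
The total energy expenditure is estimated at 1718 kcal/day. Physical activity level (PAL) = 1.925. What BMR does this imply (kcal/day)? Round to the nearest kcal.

BMR = TEE ÷ activity factor = 1718 ÷ 1.925 = 892.4675 kcal/day.

892 kcal/day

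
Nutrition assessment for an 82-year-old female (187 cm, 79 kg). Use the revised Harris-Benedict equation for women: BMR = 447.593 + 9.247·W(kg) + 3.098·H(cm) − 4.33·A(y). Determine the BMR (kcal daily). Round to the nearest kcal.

Harris-Benedict: BMR = 447.593 + 9.247(79) + 3.098(187) − 4.33(82) = 1402.372 kcal/day.

1402 kcal daily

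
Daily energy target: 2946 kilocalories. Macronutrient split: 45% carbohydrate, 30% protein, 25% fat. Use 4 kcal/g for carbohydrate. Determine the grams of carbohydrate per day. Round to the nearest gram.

Carbohydrate energy = 45% × 2946 = 1325.7 kcal.
At 4 kcal/g: 1325.7 ÷ 4 = 331.425 g.

331 g/day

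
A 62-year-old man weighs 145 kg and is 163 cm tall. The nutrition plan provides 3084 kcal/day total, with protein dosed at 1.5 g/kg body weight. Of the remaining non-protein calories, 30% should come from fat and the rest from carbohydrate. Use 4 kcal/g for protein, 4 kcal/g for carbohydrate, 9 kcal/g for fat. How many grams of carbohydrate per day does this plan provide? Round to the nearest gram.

387 g/day

Protein = 1.5 × 145 = 217.5 g → 217.5 × 4 = 870 kcal.
Non-protein calories = 3084 − 870 = 2214 kcal.
Fat: 30% × 2214 = 664.2 kcal; carbohydrate: 1549.8 kcal.
Carbohydrate: 1549.8 kcal ÷ 4 kcal/g = 387.45 g.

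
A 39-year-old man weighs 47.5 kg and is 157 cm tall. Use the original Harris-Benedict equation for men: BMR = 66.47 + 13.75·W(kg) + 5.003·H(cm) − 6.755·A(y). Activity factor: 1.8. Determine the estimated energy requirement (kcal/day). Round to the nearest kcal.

Harris-Benedict: BMR = 66.47 + 13.75(47.5) + 5.003(157) − 6.755(39) = 1241.621 kcal/day.
TEE = BMR × activity factor = 1241.621 × 1.8 = 2234.9178 kcal/day.

2235 kcal/day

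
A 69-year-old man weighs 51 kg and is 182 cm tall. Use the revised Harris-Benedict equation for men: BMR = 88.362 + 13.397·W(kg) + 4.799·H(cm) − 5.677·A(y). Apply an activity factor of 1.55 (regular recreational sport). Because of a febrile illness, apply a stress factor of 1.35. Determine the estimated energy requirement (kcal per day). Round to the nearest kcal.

Harris-Benedict: BMR = 88.362 + 13.397(51) + 4.799(182) − 5.677(69) = 1253.314 kcal/day.
TEE = BMR × activity factor = 1253.314 × 1.55 = 1942.6367 kcal/day.
Apply stress factor: 1942.6367 × 1.35 = 2622.5595 kcal/day.

2623 kcal per day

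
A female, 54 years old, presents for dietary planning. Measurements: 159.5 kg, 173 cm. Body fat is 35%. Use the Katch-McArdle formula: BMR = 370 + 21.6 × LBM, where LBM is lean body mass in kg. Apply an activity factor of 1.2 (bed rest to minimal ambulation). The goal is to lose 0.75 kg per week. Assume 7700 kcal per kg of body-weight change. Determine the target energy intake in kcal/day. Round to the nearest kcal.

LBM = 159.5 × (1 − 0.35) = 103.675 kg. Katch-McArdle: BMR = 370 + 21.6 × 103.675 = 2609.38 kcal/day.
TEE = 2609.38 × 1.2 = 3131.256 kcal/day.
Required daily deficit = 0.75 × 7700 ÷ 7 = 825 kcal/day.
Target intake = 3131.256 − 825 = 2306.256 kcal/day.

2306 kcal/day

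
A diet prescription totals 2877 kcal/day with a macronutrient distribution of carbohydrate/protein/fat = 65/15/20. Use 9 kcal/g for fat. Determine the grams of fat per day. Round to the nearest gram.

Fat energy = 20% × 2877 = 575.4 kcal.
At 9 kcal/g: 575.4 ÷ 9 = 63.9333 g.

64 g/day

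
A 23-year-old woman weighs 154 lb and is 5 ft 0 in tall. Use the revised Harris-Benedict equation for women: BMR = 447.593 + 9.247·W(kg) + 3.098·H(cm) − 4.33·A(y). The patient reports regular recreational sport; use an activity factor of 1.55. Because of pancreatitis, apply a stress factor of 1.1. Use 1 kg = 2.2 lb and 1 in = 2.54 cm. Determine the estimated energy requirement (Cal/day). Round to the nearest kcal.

Convert to metric: weight = 154 ÷ 2.2 = 70 kg; height = (5×12 + 0) × 2.54 = 60 × 2.54 = 152.4 cm.
Harris-Benedict: BMR = 447.593 + 9.247(70) + 3.098(152.4) − 4.33(23) = 1467.4282 kcal/day.
TEE = BMR × activity factor = 1467.4282 × 1.55 = 2274.5137 kcal/day.
Apply stress factor: 2274.5137 × 1.1 = 2501.9651 kcal/day.

2502 Cal/day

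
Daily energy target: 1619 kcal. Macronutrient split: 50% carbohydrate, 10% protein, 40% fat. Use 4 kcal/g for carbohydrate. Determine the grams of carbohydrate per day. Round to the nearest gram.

202 g/day

Carbohydrate energy = 50% × 1619 = 809.5 kcal.
At 4 kcal/g: 809.5 ÷ 4 = 202.375 g.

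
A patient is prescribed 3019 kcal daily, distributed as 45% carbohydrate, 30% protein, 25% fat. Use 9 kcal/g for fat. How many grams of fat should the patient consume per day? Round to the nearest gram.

84 g/day

Fat energy = 25% × 3019 = 754.75 kcal.
At 9 kcal/g: 754.75 ÷ 9 = 83.8611 g.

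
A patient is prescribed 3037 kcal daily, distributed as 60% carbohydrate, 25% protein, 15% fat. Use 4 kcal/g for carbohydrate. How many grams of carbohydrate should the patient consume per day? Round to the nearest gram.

456 g/day

Carbohydrate energy = 60% × 3037 = 1822.2 kcal.
At 4 kcal/g: 1822.2 ÷ 4 = 455.55 g.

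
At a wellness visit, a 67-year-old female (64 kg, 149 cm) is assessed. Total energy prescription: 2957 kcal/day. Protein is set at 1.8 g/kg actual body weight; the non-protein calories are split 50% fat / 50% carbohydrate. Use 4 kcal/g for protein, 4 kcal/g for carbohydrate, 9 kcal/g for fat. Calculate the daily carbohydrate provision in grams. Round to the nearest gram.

Protein = 1.8 × 64 = 115.2 g → 115.2 × 4 = 460.8 kcal.
Non-protein calories = 2957 − 460.8 = 2496.2 kcal.
Fat: 50% × 2496.2 = 1248.1 kcal; carbohydrate: 1248.1 kcal.
Carbohydrate: 1248.1 kcal ÷ 4 kcal/g = 312.025 g.

312 g/day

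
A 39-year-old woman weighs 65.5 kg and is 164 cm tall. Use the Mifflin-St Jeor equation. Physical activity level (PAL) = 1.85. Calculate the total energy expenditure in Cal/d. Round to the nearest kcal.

2449 Cal/d

Mifflin-St Jeor (female): BMR = 10(65.5) + 6.25(164) − 5(39) − 161 = 655 + 1025 − 195 − 161 = 1324 kcal/day.
TEE = BMR × activity factor = 1324 × 1.85 = 2449.4 kcal/day.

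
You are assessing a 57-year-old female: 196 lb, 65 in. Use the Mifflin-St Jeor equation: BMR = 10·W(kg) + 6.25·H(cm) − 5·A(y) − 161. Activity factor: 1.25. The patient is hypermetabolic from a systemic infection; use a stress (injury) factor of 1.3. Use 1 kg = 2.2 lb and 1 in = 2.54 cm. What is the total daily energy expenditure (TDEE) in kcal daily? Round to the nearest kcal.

2400 kcal daily

Convert to metric: weight = 196 ÷ 2.2 = 89.0909 kg; height = 65 × 2.54 = 165.1 cm.
Mifflin-St Jeor (female): BMR = 10(89.0909) + 6.25(165.1) − 5(57) − 161 = 890.9091 + 1031.875 − 285 − 161 = 1476.7841 kcal/day.
TEE = BMR × activity factor = 1476.7841 × 1.25 = 1845.9801 kcal/day.
Apply stress factor: 1845.9801 × 1.3 = 2399.7741 kcal/day.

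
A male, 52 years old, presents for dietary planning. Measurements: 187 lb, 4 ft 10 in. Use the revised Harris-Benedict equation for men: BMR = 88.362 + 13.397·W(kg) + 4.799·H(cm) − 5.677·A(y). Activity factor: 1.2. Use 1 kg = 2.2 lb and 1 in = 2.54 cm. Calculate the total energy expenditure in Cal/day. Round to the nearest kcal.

Convert to metric: weight = 187 ÷ 2.2 = 85 kg; height = (4×12 + 10) × 2.54 = 58 × 2.54 = 147.32 cm.
Harris-Benedict: BMR = 88.362 + 13.397(85) + 4.799(147.32) − 5.677(52) = 1638.8917 kcal/day.
TEE = BMR × activity factor = 1638.8917 × 1.2 = 1966.67 kcal/day.

1967 Cal/day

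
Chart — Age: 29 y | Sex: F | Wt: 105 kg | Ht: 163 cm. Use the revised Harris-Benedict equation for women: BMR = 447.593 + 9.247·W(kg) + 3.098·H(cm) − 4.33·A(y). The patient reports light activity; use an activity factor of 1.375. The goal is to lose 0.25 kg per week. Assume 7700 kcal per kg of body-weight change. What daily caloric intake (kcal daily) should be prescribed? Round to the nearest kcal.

2197 kcal daily

Harris-Benedict: BMR = 447.593 + 9.247(105) + 3.098(163) − 4.33(29) = 1797.932 kcal/day.
TEE = 1797.932 × 1.375 = 2472.1565 kcal/day.
Required daily deficit = 0.25 × 7700 ÷ 7 = 275 kcal/day.
Target intake = 2472.1565 − 275 = 2197.1565 kcal/day.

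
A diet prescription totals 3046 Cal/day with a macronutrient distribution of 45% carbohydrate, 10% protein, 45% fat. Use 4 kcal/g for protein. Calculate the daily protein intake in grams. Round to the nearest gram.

76 g/day

Protein energy = 10% × 3046 = 304.6 kcal.
At 4 kcal/g: 304.6 ÷ 4 = 76.15 g.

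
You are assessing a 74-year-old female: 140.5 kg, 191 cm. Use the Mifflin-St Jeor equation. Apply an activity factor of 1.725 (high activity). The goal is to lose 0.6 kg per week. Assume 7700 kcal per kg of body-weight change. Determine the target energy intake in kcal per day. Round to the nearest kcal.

2907 kcal per day

Mifflin-St Jeor (female): BMR = 10(140.5) + 6.25(191) − 5(74) − 161 = 1405 + 1193.75 − 370 − 161 = 2067.75 kcal/day.
TEE = 2067.75 × 1.725 = 3566.8688 kcal/day.
Required daily deficit = 0.6 × 7700 ÷ 7 = 660 kcal/day.
Target intake = 3566.8688 − 660 = 2906.8688 kcal/day.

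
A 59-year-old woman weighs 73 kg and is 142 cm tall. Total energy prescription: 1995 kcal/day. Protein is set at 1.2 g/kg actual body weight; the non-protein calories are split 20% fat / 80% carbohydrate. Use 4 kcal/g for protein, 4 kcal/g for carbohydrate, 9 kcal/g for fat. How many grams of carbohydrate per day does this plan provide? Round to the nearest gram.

Protein = 1.2 × 73 = 87.6 g → 87.6 × 4 = 350.4 kcal.
Non-protein calories = 1995 − 350.4 = 1644.6 kcal.
Fat: 20% × 1644.6 = 328.92 kcal; carbohydrate: 1315.68 kcal.
Carbohydrate: 1315.68 kcal ÷ 4 kcal/g = 328.92 g.

329 g/day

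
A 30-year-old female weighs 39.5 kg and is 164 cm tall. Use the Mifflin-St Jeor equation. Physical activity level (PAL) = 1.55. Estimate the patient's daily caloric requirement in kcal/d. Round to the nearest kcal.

1719 kcal/d

Mifflin-St Jeor (female): BMR = 10(39.5) + 6.25(164) − 5(30) − 161 = 395 + 1025 − 150 − 161 = 1109 kcal/day.
TEE = BMR × activity factor = 1109 × 1.55 = 1718.95 kcal/day.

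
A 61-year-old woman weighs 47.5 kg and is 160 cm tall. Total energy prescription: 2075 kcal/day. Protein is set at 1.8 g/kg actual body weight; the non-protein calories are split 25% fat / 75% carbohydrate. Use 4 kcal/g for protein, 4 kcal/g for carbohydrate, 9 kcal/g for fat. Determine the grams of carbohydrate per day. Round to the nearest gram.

325 g/day

Protein = 1.8 × 47.5 = 85.5 g → 85.5 × 4 = 342 kcal.
Non-protein calories = 2075 − 342 = 1733 kcal.
Fat: 25% × 1733 = 433.25 kcal; carbohydrate: 1299.75 kcal.
Carbohydrate: 1299.75 kcal ÷ 4 kcal/g = 324.9375 g.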